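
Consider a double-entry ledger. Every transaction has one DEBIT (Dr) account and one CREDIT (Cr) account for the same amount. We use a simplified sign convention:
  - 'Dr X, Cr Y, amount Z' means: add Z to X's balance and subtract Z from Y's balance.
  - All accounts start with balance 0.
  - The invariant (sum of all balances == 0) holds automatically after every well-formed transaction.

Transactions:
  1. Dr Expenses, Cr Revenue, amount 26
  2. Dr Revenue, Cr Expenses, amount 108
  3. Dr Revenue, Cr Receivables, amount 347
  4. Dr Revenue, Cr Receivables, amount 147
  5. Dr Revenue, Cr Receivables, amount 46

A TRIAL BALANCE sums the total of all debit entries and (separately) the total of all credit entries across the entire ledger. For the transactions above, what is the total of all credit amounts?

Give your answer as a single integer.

Answer: 674

Derivation:
Txn 1: credit+=26
Txn 2: credit+=108
Txn 3: credit+=347
Txn 4: credit+=147
Txn 5: credit+=46
Total credits = 674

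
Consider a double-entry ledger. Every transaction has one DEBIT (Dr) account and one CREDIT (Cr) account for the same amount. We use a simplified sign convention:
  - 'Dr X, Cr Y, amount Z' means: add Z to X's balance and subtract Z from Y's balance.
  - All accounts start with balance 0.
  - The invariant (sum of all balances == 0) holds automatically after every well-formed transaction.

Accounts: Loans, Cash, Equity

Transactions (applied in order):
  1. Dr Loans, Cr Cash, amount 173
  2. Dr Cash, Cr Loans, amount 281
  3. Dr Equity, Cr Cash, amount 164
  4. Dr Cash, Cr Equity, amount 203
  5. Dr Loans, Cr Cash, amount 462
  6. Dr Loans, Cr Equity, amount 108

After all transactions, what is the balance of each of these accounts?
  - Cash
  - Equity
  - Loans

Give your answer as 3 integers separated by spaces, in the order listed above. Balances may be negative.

Answer: -315 -147 462

Derivation:
After txn 1 (Dr Loans, Cr Cash, amount 173): Cash=-173 Loans=173
After txn 2 (Dr Cash, Cr Loans, amount 281): Cash=108 Loans=-108
After txn 3 (Dr Equity, Cr Cash, amount 164): Cash=-56 Equity=164 Loans=-108
After txn 4 (Dr Cash, Cr Equity, amount 203): Cash=147 Equity=-39 Loans=-108
After txn 5 (Dr Loans, Cr Cash, amount 462): Cash=-315 Equity=-39 Loans=354
After txn 6 (Dr Loans, Cr Equity, amount 108): Cash=-315 Equity=-147 Loans=462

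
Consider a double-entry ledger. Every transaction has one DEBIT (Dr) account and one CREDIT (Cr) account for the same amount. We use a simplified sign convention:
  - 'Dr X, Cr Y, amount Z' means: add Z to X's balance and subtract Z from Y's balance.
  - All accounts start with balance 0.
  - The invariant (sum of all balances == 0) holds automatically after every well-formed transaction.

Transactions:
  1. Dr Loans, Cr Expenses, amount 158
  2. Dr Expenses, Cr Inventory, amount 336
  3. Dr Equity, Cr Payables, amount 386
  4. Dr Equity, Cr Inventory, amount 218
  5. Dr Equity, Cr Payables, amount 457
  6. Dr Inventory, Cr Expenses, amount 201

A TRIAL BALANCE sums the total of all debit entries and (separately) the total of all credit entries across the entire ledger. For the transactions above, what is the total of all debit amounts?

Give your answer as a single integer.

Txn 1: debit+=158
Txn 2: debit+=336
Txn 3: debit+=386
Txn 4: debit+=218
Txn 5: debit+=457
Txn 6: debit+=201
Total debits = 1756

Answer: 1756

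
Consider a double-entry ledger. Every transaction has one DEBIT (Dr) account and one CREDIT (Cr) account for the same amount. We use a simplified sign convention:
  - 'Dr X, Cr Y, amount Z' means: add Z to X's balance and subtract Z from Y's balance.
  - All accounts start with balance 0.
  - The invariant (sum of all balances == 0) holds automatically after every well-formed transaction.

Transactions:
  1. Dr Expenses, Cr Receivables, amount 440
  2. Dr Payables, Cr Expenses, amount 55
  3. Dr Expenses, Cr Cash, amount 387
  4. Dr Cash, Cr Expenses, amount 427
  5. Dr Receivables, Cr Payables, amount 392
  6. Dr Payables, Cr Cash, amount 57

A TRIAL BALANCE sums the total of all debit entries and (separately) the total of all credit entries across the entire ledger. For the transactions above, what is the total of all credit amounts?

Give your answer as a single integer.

Answer: 1758

Derivation:
Txn 1: credit+=440
Txn 2: credit+=55
Txn 3: credit+=387
Txn 4: credit+=427
Txn 5: credit+=392
Txn 6: credit+=57
Total credits = 1758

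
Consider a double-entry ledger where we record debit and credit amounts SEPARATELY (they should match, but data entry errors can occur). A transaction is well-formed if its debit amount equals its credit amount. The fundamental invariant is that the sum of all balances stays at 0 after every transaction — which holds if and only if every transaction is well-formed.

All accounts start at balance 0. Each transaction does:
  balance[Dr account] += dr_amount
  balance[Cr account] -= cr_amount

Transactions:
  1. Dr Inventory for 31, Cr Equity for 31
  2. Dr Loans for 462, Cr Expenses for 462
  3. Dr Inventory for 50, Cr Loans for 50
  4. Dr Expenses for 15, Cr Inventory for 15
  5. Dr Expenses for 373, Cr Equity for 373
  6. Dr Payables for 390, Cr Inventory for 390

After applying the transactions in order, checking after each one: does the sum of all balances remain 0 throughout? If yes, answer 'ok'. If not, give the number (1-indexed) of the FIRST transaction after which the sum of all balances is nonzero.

After txn 1: dr=31 cr=31 sum_balances=0
After txn 2: dr=462 cr=462 sum_balances=0
After txn 3: dr=50 cr=50 sum_balances=0
After txn 4: dr=15 cr=15 sum_balances=0
After txn 5: dr=373 cr=373 sum_balances=0
After txn 6: dr=390 cr=390 sum_balances=0

Answer: ok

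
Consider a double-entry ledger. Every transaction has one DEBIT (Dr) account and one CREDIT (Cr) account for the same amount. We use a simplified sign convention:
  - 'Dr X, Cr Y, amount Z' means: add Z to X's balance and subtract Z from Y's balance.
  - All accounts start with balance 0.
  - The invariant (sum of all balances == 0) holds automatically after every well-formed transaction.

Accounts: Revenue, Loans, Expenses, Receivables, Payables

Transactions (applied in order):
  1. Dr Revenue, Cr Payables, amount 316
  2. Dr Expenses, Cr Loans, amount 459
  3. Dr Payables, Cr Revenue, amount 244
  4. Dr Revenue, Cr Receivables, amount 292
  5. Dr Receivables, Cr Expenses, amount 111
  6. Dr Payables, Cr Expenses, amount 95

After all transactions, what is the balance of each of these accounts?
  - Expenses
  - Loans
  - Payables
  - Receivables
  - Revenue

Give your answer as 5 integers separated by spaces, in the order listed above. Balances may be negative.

After txn 1 (Dr Revenue, Cr Payables, amount 316): Payables=-316 Revenue=316
After txn 2 (Dr Expenses, Cr Loans, amount 459): Expenses=459 Loans=-459 Payables=-316 Revenue=316
After txn 3 (Dr Payables, Cr Revenue, amount 244): Expenses=459 Loans=-459 Payables=-72 Revenue=72
After txn 4 (Dr Revenue, Cr Receivables, amount 292): Expenses=459 Loans=-459 Payables=-72 Receivables=-292 Revenue=364
After txn 5 (Dr Receivables, Cr Expenses, amount 111): Expenses=348 Loans=-459 Payables=-72 Receivables=-181 Revenue=364
After txn 6 (Dr Payables, Cr Expenses, amount 95): Expenses=253 Loans=-459 Payables=23 Receivables=-181 Revenue=364

Answer: 253 -459 23 -181 364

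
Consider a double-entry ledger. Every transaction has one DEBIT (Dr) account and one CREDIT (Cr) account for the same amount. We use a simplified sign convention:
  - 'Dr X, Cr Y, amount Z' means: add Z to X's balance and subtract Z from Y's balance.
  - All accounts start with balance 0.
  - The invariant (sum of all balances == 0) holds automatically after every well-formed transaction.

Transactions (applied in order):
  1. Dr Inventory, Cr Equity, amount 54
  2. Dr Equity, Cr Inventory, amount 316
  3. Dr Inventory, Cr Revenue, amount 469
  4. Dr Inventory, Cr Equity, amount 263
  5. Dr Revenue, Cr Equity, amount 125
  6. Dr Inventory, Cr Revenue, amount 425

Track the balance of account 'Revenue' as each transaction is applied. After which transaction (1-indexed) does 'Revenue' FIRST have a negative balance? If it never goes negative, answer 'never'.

Answer: 3

Derivation:
After txn 1: Revenue=0
After txn 2: Revenue=0
After txn 3: Revenue=-469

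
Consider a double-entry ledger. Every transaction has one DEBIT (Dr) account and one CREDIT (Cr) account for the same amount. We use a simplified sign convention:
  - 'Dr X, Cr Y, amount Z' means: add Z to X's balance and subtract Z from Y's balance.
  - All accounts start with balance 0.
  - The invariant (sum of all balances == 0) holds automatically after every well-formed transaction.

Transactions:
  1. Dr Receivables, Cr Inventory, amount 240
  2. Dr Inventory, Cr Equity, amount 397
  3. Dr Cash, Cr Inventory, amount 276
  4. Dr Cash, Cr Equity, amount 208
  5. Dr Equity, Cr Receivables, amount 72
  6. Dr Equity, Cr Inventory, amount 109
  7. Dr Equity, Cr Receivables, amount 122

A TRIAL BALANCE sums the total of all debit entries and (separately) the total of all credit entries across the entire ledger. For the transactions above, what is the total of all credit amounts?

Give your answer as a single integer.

Txn 1: credit+=240
Txn 2: credit+=397
Txn 3: credit+=276
Txn 4: credit+=208
Txn 5: credit+=72
Txn 6: credit+=109
Txn 7: credit+=122
Total credits = 1424

Answer: 1424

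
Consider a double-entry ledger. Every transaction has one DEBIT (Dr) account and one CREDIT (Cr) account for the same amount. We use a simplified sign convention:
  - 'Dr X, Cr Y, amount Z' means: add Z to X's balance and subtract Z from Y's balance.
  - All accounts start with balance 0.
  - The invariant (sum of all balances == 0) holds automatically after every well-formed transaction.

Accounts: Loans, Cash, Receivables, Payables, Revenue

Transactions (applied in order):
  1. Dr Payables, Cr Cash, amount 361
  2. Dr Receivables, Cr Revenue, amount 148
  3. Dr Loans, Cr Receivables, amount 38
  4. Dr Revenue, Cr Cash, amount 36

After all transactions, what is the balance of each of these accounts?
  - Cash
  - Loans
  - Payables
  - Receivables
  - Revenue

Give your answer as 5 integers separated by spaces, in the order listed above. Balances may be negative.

Answer: -397 38 361 110 -112

Derivation:
After txn 1 (Dr Payables, Cr Cash, amount 361): Cash=-361 Payables=361
After txn 2 (Dr Receivables, Cr Revenue, amount 148): Cash=-361 Payables=361 Receivables=148 Revenue=-148
After txn 3 (Dr Loans, Cr Receivables, amount 38): Cash=-361 Loans=38 Payables=361 Receivables=110 Revenue=-148
After txn 4 (Dr Revenue, Cr Cash, amount 36): Cash=-397 Loans=38 Payables=361 Receivables=110 Revenue=-112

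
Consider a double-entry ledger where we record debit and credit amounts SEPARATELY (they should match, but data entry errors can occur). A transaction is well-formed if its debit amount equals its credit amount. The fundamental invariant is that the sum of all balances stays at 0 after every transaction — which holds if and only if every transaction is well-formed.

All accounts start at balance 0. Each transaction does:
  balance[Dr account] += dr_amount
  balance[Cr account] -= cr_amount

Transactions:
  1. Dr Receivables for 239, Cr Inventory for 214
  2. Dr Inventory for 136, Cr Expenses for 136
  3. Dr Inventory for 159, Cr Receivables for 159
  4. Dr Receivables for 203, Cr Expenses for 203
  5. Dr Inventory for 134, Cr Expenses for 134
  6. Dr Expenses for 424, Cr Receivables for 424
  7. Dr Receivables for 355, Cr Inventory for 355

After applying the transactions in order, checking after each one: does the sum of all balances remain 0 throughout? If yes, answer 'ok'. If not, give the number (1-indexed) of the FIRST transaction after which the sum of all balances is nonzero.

Answer: 1

Derivation:
After txn 1: dr=239 cr=214 sum_balances=25
After txn 2: dr=136 cr=136 sum_balances=25
After txn 3: dr=159 cr=159 sum_balances=25
After txn 4: dr=203 cr=203 sum_balances=25
After txn 5: dr=134 cr=134 sum_balances=25
After txn 6: dr=424 cr=424 sum_balances=25
After txn 7: dr=355 cr=355 sum_balances=25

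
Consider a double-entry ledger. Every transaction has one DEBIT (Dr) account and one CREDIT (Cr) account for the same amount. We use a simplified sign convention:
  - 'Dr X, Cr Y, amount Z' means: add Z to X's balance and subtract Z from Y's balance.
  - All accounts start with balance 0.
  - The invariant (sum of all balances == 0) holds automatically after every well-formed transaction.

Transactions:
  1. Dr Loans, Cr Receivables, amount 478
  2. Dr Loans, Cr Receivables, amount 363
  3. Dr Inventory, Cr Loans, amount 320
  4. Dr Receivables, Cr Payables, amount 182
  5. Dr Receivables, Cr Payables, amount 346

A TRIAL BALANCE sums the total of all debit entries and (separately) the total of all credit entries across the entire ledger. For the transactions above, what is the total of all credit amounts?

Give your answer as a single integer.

Answer: 1689

Derivation:
Txn 1: credit+=478
Txn 2: credit+=363
Txn 3: credit+=320
Txn 4: credit+=182
Txn 5: credit+=346
Total credits = 1689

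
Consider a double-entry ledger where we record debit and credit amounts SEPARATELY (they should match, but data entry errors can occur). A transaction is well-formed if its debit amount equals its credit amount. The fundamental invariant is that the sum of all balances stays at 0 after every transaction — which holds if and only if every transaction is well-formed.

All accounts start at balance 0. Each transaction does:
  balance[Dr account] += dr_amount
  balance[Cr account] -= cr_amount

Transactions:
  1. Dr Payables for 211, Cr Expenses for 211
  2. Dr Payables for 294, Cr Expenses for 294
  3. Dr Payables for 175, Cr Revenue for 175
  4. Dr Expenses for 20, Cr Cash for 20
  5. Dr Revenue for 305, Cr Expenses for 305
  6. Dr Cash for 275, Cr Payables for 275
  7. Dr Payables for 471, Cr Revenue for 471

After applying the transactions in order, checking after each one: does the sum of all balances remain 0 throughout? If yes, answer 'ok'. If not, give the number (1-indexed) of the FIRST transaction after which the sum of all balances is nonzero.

Answer: ok

Derivation:
After txn 1: dr=211 cr=211 sum_balances=0
After txn 2: dr=294 cr=294 sum_balances=0
After txn 3: dr=175 cr=175 sum_balances=0
After txn 4: dr=20 cr=20 sum_balances=0
After txn 5: dr=305 cr=305 sum_balances=0
After txn 6: dr=275 cr=275 sum_balances=0
After txn 7: dr=471 cr=471 sum_balances=0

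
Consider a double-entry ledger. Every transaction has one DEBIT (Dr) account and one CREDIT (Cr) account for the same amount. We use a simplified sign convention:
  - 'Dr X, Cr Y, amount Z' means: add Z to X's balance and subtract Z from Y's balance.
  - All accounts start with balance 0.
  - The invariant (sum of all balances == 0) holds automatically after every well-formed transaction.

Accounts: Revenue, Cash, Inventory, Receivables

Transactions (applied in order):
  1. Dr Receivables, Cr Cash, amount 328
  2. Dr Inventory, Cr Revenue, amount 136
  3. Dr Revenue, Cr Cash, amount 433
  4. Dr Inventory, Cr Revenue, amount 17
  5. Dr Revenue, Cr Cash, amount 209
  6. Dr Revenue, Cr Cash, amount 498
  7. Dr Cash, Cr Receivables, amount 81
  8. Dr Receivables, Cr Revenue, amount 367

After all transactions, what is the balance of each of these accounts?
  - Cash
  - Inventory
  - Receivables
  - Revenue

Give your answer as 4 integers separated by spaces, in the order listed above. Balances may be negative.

Answer: -1387 153 614 620

Derivation:
After txn 1 (Dr Receivables, Cr Cash, amount 328): Cash=-328 Receivables=328
After txn 2 (Dr Inventory, Cr Revenue, amount 136): Cash=-328 Inventory=136 Receivables=328 Revenue=-136
After txn 3 (Dr Revenue, Cr Cash, amount 433): Cash=-761 Inventory=136 Receivables=328 Revenue=297
After txn 4 (Dr Inventory, Cr Revenue, amount 17): Cash=-761 Inventory=153 Receivables=328 Revenue=280
After txn 5 (Dr Revenue, Cr Cash, amount 209): Cash=-970 Inventory=153 Receivables=328 Revenue=489
After txn 6 (Dr Revenue, Cr Cash, amount 498): Cash=-1468 Inventory=153 Receivables=328 Revenue=987
After txn 7 (Dr Cash, Cr Receivables, amount 81): Cash=-1387 Inventory=153 Receivables=247 Revenue=987
After txn 8 (Dr Receivables, Cr Revenue, amount 367): Cash=-1387 Inventory=153 Receivables=614 Revenue=620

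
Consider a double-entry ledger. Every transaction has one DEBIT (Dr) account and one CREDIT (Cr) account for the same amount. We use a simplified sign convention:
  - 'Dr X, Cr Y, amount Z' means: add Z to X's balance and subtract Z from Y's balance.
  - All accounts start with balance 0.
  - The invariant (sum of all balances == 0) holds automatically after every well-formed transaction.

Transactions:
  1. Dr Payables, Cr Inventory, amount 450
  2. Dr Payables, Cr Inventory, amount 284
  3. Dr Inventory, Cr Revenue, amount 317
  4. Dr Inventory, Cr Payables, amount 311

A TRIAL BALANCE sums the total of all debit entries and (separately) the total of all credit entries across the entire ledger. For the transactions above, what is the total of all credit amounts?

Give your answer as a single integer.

Txn 1: credit+=450
Txn 2: credit+=284
Txn 3: credit+=317
Txn 4: credit+=311
Total credits = 1362

Answer: 1362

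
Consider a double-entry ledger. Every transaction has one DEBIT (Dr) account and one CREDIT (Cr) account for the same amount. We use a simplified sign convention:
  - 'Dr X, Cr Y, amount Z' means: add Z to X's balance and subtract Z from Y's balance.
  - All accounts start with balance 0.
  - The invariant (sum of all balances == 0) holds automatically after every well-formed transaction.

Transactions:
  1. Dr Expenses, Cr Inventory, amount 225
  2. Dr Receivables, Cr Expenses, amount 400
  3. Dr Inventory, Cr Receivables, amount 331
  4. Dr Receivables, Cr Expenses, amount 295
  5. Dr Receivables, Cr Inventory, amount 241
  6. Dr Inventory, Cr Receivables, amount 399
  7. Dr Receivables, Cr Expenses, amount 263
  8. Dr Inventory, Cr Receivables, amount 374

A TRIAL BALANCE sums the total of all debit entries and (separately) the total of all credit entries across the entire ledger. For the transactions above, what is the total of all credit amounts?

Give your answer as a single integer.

Answer: 2528

Derivation:
Txn 1: credit+=225
Txn 2: credit+=400
Txn 3: credit+=331
Txn 4: credit+=295
Txn 5: credit+=241
Txn 6: credit+=399
Txn 7: credit+=263
Txn 8: credit+=374
Total credits = 2528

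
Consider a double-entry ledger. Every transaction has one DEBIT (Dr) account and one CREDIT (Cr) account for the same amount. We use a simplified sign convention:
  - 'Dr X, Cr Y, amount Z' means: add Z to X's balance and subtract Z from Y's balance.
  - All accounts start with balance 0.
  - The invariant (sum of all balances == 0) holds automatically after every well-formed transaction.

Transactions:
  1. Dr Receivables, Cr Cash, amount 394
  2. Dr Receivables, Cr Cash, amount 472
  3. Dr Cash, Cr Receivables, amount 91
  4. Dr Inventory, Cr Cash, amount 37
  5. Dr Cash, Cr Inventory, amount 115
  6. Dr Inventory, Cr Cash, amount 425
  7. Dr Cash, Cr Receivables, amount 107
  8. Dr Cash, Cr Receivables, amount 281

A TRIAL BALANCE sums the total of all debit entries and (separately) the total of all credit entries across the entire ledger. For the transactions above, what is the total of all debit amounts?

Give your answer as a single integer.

Answer: 1922

Derivation:
Txn 1: debit+=394
Txn 2: debit+=472
Txn 3: debit+=91
Txn 4: debit+=37
Txn 5: debit+=115
Txn 6: debit+=425
Txn 7: debit+=107
Txn 8: debit+=281
Total debits = 1922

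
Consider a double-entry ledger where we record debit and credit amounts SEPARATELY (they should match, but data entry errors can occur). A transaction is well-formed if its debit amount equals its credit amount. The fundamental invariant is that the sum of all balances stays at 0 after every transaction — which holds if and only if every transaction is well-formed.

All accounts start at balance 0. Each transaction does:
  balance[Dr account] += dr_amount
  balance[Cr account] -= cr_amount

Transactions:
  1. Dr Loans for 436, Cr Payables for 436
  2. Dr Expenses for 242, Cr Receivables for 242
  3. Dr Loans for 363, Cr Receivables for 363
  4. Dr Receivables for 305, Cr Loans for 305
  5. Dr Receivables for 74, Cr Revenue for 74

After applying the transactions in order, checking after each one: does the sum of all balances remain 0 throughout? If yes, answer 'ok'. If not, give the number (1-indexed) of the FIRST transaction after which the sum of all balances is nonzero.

Answer: ok

Derivation:
After txn 1: dr=436 cr=436 sum_balances=0
After txn 2: dr=242 cr=242 sum_balances=0
After txn 3: dr=363 cr=363 sum_balances=0
After txn 4: dr=305 cr=305 sum_balances=0
After txn 5: dr=74 cr=74 sum_balances=0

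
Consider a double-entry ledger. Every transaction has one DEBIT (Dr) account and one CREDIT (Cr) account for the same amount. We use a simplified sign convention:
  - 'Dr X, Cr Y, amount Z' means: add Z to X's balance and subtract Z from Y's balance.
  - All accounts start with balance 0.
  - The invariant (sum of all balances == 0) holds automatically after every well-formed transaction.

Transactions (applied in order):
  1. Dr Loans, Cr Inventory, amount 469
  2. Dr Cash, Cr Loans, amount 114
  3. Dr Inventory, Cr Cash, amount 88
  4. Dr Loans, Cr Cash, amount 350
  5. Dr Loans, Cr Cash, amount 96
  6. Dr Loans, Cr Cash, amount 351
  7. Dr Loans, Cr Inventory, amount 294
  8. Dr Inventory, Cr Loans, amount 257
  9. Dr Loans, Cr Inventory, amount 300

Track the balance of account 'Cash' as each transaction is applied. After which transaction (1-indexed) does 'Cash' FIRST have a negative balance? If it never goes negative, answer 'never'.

Answer: 4

Derivation:
After txn 1: Cash=0
After txn 2: Cash=114
After txn 3: Cash=26
After txn 4: Cash=-324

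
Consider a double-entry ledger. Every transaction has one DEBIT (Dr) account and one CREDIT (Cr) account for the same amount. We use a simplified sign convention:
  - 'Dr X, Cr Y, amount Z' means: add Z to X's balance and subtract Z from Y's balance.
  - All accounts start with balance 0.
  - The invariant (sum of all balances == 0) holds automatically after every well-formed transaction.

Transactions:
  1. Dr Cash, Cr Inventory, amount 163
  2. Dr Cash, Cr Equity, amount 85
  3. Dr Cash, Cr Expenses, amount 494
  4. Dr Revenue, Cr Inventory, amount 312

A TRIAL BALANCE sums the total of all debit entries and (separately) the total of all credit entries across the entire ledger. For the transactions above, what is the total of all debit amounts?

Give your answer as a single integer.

Answer: 1054

Derivation:
Txn 1: debit+=163
Txn 2: debit+=85
Txn 3: debit+=494
Txn 4: debit+=312
Total debits = 1054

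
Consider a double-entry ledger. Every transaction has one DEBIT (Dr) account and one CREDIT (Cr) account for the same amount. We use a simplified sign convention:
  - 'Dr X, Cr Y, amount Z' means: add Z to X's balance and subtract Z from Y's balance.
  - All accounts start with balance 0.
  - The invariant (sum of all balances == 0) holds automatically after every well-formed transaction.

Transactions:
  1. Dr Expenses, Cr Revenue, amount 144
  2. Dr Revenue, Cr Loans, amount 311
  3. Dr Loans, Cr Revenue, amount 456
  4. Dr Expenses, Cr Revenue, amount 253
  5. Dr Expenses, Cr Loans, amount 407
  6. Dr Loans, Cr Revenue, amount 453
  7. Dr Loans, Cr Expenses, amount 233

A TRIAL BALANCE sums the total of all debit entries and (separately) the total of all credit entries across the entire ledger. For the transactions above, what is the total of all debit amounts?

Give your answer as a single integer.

Txn 1: debit+=144
Txn 2: debit+=311
Txn 3: debit+=456
Txn 4: debit+=253
Txn 5: debit+=407
Txn 6: debit+=453
Txn 7: debit+=233
Total debits = 2257

Answer: 2257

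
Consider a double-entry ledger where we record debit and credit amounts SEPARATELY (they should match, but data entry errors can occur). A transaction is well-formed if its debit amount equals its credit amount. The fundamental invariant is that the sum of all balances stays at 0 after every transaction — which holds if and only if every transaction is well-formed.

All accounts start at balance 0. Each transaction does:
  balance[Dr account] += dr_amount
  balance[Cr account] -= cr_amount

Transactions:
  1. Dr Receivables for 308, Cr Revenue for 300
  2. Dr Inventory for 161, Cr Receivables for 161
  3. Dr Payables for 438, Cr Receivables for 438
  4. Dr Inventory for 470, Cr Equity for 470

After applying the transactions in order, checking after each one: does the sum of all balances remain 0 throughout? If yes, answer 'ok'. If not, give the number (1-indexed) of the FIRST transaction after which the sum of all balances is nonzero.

Answer: 1

Derivation:
After txn 1: dr=308 cr=300 sum_balances=8
After txn 2: dr=161 cr=161 sum_balances=8
After txn 3: dr=438 cr=438 sum_balances=8
After txn 4: dr=470 cr=470 sum_balances=8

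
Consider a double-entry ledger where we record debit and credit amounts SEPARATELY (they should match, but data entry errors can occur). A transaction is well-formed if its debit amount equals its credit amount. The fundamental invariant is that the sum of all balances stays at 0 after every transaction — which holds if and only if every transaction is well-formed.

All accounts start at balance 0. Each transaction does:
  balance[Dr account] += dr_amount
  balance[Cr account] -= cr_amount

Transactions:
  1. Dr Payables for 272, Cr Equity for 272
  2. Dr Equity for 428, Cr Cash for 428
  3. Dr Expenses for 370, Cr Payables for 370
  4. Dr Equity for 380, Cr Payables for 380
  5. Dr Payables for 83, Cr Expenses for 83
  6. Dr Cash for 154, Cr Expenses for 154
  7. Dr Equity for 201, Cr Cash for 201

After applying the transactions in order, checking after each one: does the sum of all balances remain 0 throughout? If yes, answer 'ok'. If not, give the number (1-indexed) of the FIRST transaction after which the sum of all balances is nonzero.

Answer: ok

Derivation:
After txn 1: dr=272 cr=272 sum_balances=0
After txn 2: dr=428 cr=428 sum_balances=0
After txn 3: dr=370 cr=370 sum_balances=0
After txn 4: dr=380 cr=380 sum_balances=0
After txn 5: dr=83 cr=83 sum_balances=0
After txn 6: dr=154 cr=154 sum_balances=0
After txn 7: dr=201 cr=201 sum_balances=0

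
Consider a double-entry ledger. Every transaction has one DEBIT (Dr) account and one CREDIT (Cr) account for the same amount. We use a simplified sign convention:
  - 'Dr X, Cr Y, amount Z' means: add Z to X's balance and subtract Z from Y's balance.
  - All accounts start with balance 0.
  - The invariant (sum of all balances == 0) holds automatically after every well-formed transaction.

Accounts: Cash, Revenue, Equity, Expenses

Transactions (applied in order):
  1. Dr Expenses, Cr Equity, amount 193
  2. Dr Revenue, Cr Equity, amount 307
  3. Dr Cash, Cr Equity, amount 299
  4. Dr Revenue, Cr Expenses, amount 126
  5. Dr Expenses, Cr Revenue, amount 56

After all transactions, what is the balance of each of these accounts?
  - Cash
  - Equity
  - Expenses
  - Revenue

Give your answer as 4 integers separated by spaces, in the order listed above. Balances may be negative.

After txn 1 (Dr Expenses, Cr Equity, amount 193): Equity=-193 Expenses=193
After txn 2 (Dr Revenue, Cr Equity, amount 307): Equity=-500 Expenses=193 Revenue=307
After txn 3 (Dr Cash, Cr Equity, amount 299): Cash=299 Equity=-799 Expenses=193 Revenue=307
After txn 4 (Dr Revenue, Cr Expenses, amount 126): Cash=299 Equity=-799 Expenses=67 Revenue=433
After txn 5 (Dr Expenses, Cr Revenue, amount 56): Cash=299 Equity=-799 Expenses=123 Revenue=377

Answer: 299 -799 123 377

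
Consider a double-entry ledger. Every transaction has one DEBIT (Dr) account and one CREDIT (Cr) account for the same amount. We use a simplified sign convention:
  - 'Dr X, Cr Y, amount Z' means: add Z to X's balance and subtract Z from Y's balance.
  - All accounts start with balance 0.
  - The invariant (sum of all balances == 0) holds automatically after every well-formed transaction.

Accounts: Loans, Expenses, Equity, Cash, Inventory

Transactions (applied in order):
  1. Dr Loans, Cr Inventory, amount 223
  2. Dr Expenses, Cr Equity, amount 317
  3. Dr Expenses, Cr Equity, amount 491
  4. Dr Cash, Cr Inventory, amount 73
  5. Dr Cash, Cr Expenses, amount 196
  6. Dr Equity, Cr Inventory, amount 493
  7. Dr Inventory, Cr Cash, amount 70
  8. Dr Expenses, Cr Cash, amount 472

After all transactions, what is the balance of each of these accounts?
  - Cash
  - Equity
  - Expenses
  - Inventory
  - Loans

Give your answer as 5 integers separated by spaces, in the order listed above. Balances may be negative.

Answer: -273 -315 1084 -719 223

Derivation:
After txn 1 (Dr Loans, Cr Inventory, amount 223): Inventory=-223 Loans=223
After txn 2 (Dr Expenses, Cr Equity, amount 317): Equity=-317 Expenses=317 Inventory=-223 Loans=223
After txn 3 (Dr Expenses, Cr Equity, amount 491): Equity=-808 Expenses=808 Inventory=-223 Loans=223
After txn 4 (Dr Cash, Cr Inventory, amount 73): Cash=73 Equity=-808 Expenses=808 Inventory=-296 Loans=223
After txn 5 (Dr Cash, Cr Expenses, amount 196): Cash=269 Equity=-808 Expenses=612 Inventory=-296 Loans=223
After txn 6 (Dr Equity, Cr Inventory, amount 493): Cash=269 Equity=-315 Expenses=612 Inventory=-789 Loans=223
After txn 7 (Dr Inventory, Cr Cash, amount 70): Cash=199 Equity=-315 Expenses=612 Inventory=-719 Loans=223
After txn 8 (Dr Expenses, Cr Cash, amount 472): Cash=-273 Equity=-315 Expenses=1084 Inventory=-719 Loans=223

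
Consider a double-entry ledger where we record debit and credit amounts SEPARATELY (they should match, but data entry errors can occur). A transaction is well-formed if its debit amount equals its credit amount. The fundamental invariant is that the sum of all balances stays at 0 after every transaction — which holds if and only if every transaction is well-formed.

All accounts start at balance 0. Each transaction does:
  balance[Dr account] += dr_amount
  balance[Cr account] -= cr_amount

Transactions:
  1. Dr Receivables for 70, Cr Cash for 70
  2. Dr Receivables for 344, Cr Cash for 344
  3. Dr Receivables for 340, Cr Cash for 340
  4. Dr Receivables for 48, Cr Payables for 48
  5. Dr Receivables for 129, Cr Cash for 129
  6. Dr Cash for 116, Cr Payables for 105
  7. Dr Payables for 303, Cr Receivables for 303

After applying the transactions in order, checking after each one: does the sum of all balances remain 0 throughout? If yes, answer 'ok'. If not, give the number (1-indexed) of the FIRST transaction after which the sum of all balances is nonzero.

Answer: 6

Derivation:
After txn 1: dr=70 cr=70 sum_balances=0
After txn 2: dr=344 cr=344 sum_balances=0
After txn 3: dr=340 cr=340 sum_balances=0
After txn 4: dr=48 cr=48 sum_balances=0
After txn 5: dr=129 cr=129 sum_balances=0
After txn 6: dr=116 cr=105 sum_balances=11
After txn 7: dr=303 cr=303 sum_balances=11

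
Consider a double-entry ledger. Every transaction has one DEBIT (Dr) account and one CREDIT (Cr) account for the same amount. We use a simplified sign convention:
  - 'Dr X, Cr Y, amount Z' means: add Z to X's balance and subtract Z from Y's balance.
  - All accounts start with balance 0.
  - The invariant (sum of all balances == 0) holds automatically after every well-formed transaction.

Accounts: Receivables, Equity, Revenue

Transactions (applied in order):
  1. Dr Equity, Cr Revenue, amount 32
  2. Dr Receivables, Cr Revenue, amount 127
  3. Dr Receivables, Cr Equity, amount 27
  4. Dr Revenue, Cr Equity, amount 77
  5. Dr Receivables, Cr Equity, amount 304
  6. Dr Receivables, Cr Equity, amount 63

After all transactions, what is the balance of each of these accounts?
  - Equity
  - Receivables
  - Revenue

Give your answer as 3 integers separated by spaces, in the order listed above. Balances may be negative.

After txn 1 (Dr Equity, Cr Revenue, amount 32): Equity=32 Revenue=-32
After txn 2 (Dr Receivables, Cr Revenue, amount 127): Equity=32 Receivables=127 Revenue=-159
After txn 3 (Dr Receivables, Cr Equity, amount 27): Equity=5 Receivables=154 Revenue=-159
After txn 4 (Dr Revenue, Cr Equity, amount 77): Equity=-72 Receivables=154 Revenue=-82
After txn 5 (Dr Receivables, Cr Equity, amount 304): Equity=-376 Receivables=458 Revenue=-82
After txn 6 (Dr Receivables, Cr Equity, amount 63): Equity=-439 Receivables=521 Revenue=-82

Answer: -439 521 -82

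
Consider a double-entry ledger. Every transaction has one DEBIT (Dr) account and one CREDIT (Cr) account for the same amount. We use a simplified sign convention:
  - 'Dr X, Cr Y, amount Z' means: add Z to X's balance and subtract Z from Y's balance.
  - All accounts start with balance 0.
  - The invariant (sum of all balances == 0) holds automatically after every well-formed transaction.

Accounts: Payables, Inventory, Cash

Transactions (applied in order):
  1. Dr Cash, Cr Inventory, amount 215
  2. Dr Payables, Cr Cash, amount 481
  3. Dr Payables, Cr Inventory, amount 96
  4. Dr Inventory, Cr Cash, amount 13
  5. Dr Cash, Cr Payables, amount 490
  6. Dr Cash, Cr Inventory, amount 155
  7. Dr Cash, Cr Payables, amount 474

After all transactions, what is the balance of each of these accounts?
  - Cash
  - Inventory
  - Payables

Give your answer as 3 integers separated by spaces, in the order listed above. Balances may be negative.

Answer: 840 -453 -387

Derivation:
After txn 1 (Dr Cash, Cr Inventory, amount 215): Cash=215 Inventory=-215
After txn 2 (Dr Payables, Cr Cash, amount 481): Cash=-266 Inventory=-215 Payables=481
After txn 3 (Dr Payables, Cr Inventory, amount 96): Cash=-266 Inventory=-311 Payables=577
After txn 4 (Dr Inventory, Cr Cash, amount 13): Cash=-279 Inventory=-298 Payables=577
After txn 5 (Dr Cash, Cr Payables, amount 490): Cash=211 Inventory=-298 Payables=87
After txn 6 (Dr Cash, Cr Inventory, amount 155): Cash=366 Inventory=-453 Payables=87
After txn 7 (Dr Cash, Cr Payables, amount 474): Cash=840 Inventory=-453 Payables=-387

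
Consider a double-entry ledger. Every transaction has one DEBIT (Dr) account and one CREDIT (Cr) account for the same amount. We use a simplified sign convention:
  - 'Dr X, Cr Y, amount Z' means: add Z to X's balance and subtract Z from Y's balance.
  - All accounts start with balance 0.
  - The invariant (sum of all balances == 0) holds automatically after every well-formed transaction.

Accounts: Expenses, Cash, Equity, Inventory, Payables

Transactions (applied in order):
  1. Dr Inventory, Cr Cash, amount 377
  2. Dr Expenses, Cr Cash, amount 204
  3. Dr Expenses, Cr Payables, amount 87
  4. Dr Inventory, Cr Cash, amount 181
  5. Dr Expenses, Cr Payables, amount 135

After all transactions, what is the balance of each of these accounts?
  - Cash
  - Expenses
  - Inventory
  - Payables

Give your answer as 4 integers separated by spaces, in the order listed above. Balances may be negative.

After txn 1 (Dr Inventory, Cr Cash, amount 377): Cash=-377 Inventory=377
After txn 2 (Dr Expenses, Cr Cash, amount 204): Cash=-581 Expenses=204 Inventory=377
After txn 3 (Dr Expenses, Cr Payables, amount 87): Cash=-581 Expenses=291 Inventory=377 Payables=-87
After txn 4 (Dr Inventory, Cr Cash, amount 181): Cash=-762 Expenses=291 Inventory=558 Payables=-87
After txn 5 (Dr Expenses, Cr Payables, amount 135): Cash=-762 Expenses=426 Inventory=558 Payables=-222

Answer: -762 426 558 -222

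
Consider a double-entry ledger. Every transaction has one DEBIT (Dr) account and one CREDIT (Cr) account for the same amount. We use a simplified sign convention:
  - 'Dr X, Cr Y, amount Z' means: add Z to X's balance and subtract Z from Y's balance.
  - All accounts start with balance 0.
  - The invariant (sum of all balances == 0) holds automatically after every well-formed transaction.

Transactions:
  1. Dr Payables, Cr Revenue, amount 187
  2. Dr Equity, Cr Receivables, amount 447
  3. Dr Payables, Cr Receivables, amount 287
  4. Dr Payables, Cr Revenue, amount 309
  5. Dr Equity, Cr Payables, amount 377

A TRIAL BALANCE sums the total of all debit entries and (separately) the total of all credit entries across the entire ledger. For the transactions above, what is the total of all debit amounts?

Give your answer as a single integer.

Txn 1: debit+=187
Txn 2: debit+=447
Txn 3: debit+=287
Txn 4: debit+=309
Txn 5: debit+=377
Total debits = 1607

Answer: 1607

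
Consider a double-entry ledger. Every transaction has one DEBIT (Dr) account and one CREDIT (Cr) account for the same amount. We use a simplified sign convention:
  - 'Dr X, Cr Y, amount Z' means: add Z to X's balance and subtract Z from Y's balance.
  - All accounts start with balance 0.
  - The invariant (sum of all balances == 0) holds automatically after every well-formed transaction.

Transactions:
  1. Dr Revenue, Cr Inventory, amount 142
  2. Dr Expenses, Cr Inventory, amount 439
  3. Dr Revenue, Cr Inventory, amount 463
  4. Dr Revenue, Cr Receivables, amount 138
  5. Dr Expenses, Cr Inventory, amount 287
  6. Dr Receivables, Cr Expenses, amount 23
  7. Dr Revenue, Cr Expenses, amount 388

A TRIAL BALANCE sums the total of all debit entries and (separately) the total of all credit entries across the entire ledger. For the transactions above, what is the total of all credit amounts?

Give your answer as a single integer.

Answer: 1880

Derivation:
Txn 1: credit+=142
Txn 2: credit+=439
Txn 3: credit+=463
Txn 4: credit+=138
Txn 5: credit+=287
Txn 6: credit+=23
Txn 7: credit+=388
Total credits = 1880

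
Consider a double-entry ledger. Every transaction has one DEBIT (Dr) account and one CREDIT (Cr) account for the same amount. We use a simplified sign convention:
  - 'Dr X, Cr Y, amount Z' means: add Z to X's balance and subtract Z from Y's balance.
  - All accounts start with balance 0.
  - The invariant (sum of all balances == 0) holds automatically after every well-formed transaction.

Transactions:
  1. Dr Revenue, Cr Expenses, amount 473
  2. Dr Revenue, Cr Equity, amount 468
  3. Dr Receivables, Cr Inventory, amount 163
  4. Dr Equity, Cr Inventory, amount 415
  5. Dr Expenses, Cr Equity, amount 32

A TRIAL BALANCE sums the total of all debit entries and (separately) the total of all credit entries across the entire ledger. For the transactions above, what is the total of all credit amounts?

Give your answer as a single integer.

Txn 1: credit+=473
Txn 2: credit+=468
Txn 3: credit+=163
Txn 4: credit+=415
Txn 5: credit+=32
Total credits = 1551

Answer: 1551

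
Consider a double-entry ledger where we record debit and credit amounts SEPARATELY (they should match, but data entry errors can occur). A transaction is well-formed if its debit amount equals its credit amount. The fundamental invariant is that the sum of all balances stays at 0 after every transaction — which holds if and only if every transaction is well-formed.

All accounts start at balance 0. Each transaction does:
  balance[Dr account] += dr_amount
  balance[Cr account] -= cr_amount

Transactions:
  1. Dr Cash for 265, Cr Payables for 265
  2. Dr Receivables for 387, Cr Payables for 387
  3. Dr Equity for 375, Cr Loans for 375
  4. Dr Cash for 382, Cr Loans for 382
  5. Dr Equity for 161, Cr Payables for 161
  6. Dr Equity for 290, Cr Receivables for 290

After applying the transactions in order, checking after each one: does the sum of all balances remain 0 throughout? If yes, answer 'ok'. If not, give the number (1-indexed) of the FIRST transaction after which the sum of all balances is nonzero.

After txn 1: dr=265 cr=265 sum_balances=0
After txn 2: dr=387 cr=387 sum_balances=0
After txn 3: dr=375 cr=375 sum_balances=0
After txn 4: dr=382 cr=382 sum_balances=0
After txn 5: dr=161 cr=161 sum_balances=0
After txn 6: dr=290 cr=290 sum_balances=0

Answer: ok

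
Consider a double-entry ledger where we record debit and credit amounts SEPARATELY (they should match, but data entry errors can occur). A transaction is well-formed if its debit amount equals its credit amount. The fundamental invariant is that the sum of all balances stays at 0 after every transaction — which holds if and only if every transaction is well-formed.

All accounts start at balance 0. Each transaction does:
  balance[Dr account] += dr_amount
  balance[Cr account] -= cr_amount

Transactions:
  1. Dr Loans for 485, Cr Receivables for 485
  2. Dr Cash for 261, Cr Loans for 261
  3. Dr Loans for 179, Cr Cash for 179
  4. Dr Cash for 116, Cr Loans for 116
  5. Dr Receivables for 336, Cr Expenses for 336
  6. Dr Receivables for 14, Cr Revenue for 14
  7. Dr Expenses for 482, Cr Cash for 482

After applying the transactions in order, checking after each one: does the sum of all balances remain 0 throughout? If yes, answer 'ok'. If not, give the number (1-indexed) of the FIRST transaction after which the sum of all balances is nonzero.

After txn 1: dr=485 cr=485 sum_balances=0
After txn 2: dr=261 cr=261 sum_balances=0
After txn 3: dr=179 cr=179 sum_balances=0
After txn 4: dr=116 cr=116 sum_balances=0
After txn 5: dr=336 cr=336 sum_balances=0
After txn 6: dr=14 cr=14 sum_balances=0
After txn 7: dr=482 cr=482 sum_balances=0

Answer: ok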